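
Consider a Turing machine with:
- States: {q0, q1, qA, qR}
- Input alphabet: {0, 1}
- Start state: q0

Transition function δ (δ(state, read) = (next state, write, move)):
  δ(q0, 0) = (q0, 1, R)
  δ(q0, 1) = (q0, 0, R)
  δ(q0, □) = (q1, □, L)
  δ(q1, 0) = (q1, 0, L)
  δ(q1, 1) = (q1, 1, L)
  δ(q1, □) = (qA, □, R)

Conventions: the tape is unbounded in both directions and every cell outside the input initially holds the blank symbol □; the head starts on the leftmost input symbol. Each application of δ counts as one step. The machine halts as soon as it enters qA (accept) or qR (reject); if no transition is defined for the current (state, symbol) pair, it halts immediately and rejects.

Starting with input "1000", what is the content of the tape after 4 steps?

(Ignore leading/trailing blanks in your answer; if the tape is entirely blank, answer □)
Step 0: [q0]1000 (head at position 0)
Step 1: δ(q0, 1) = (q0, 0, R)  ⊢  0[q0]000 (head at position 1)
Step 2: δ(q0, 0) = (q0, 1, R)  ⊢  01[q0]00 (head at position 2)
Step 3: δ(q0, 0) = (q0, 1, R)  ⊢  011[q0]0 (head at position 3)
Step 4: δ(q0, 0) = (q0, 1, R)  ⊢  0111[q0]□ (head at position 4)
Tape after 4 steps (ignoring surrounding blanks): 0111

Final answer: Tape: 0111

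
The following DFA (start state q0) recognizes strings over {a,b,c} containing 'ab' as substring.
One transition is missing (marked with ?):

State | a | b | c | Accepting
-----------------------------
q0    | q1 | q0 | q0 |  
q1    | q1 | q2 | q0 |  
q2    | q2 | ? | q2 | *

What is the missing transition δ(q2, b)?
q2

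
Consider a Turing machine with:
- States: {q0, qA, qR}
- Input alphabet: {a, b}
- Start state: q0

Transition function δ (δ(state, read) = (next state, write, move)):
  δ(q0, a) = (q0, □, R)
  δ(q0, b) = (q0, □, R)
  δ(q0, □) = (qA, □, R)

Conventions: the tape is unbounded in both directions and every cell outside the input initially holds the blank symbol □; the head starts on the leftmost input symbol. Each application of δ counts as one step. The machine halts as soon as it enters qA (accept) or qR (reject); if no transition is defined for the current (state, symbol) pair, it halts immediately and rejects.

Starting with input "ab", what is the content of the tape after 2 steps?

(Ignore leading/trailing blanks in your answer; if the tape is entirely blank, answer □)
Step 0: [q0]ab (head at position 0)
Step 1: δ(q0, a) = (q0, □, R)  ⊢  □[q0]b (head at position 1)
Step 2: δ(q0, b) = (q0, □, R)  ⊢  □□[q0]□ (head at position 2)
Tape after 2 steps (ignoring surrounding blanks): □

Final answer: Tape: □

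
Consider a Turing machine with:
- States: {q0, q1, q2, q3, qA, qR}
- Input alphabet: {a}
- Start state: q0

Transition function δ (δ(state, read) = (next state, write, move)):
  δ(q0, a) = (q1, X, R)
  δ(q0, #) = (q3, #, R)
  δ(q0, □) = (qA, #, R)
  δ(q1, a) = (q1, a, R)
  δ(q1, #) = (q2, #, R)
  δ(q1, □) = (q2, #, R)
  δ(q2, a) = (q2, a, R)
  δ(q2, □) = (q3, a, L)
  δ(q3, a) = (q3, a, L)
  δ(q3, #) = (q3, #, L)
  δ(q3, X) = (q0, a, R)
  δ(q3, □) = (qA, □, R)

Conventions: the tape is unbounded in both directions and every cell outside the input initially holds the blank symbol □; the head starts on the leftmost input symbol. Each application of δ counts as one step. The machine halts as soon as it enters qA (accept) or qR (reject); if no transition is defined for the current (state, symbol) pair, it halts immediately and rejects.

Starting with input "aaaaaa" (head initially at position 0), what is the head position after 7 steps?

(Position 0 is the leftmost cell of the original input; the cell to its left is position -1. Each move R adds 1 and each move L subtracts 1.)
Step 0: [q0]aaaaaa (head at position 0)
Step 1: δ(q0, a) = (q1, X, R)  ⊢  X[q1]aaaaa (head at position 1)
Step 2: δ(q1, a) = (q1, a, R)  ⊢  Xa[q1]aaaa (head at position 2)
Step 3: δ(q1, a) = (q1, a, R)  ⊢  Xaa[q1]aaa (head at position 3)
Step 4: δ(q1, a) = (q1, a, R)  ⊢  Xaaa[q1]aa (head at position 4)
Step 5: δ(q1, a) = (q1, a, R)  ⊢  Xaaaa[q1]a (head at position 5)
Step 6: δ(q1, a) = (q1, a, R)  ⊢  Xaaaaa[q1]□ (head at position 6)
Step 7: δ(q1, □) = (q2, #, R)  ⊢  Xaaaaa#[q2]□ (head at position 7)
Head position after 7 steps: 7

Final answer: Position 7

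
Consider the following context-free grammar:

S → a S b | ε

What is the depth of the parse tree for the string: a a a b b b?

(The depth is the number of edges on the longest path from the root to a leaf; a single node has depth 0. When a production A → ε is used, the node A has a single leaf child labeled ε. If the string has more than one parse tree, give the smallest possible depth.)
The only parse tree applies S → a S b 3 times (once per matching a…b pair) and then S → ε.
The S nodes sit at depths 0, 1, …, 3; the innermost S (depth 3) has the single child ε at depth 4.
The terminal leaves a, b are at depths 1..3, so the longest root-to-leaf path is S → S → … → S → ε with 4 edges.
Depth = 4.

Final answer: 4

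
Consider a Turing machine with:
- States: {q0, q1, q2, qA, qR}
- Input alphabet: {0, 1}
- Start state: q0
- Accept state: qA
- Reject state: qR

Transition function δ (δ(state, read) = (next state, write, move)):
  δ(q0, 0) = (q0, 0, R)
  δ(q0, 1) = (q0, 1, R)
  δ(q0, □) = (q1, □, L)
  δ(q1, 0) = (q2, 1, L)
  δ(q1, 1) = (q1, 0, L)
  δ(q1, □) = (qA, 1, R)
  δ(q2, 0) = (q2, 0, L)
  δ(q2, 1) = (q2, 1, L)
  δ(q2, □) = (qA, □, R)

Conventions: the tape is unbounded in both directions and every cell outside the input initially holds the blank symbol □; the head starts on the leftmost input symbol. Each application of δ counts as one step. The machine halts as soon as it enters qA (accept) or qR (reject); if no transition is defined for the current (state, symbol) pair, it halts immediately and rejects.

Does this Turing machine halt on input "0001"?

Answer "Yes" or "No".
Step 0: [q0]0001 (head at position 0)
Step 1: δ(q0, 0) = (q0, 0, R)  ⊢  0[q0]001 (head at position 1)
Step 2: δ(q0, 0) = (q0, 0, R)  ⊢  00[q0]01 (head at position 2)
Step 3: δ(q0, 0) = (q0, 0, R)  ⊢  000[q0]1 (head at position 3)
Step 4: δ(q0, 1) = (q0, 1, R)  ⊢  0001[q0]□ (head at position 4)
Step 5: δ(q0, □) = (q1, □, L)  ⊢  000[q1]1□ (head at position 3)
Step 6: δ(q1, 1) = (q1, 0, L)  ⊢  00[q1]00□ (head at position 2)
Step 7: δ(q1, 0) = (q2, 1, L)  ⊢  0[q2]010□ (head at position 1)
Step 8: δ(q2, 0) = (q2, 0, L)  ⊢  [q2]0010□ (head at position 0)
Step 9: δ(q2, 0) = (q2, 0, L)  ⊢  [q2]□0010□ (head at position -1)
Step 10: δ(q2, □) = (qA, □, R)  ⊢  □[qA]0010□ (head at position 0)
The machine is in qA, so it halts and accepts.
It halts after 10 steps.

Final answer: Yes - halts after 10 steps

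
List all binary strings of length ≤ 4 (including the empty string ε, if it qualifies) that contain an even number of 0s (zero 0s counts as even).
Checking every binary string of length 0 to 4:
  Length 0: accepted: ε | rejected: (none)
  Length 1: accepted: 1 | rejected: 0
  Length 2: accepted: 00, 11 | rejected: 01, 10
  Length 3: accepted: 001, 010, 100, 111 | rejected: 000, 011, 101, 110
  Length 4: accepted: 0000, 0011, 0101, 0110, 1001, 1010, 1100, 1111 | rejected: 0001, 0010, 0100, 0111, 1000, 1011, 1101, 1110
Total: 16 string(s).

Final answer: ε, 1, 00, 11, 001, 010, 100, 111, 0000, 0011, 0101, 0110, 1001, 1010, 1100, 1111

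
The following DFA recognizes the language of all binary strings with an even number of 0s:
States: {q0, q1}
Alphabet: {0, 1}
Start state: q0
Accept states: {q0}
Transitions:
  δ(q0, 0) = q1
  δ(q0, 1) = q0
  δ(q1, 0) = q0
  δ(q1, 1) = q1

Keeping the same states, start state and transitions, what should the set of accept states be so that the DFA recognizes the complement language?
The DFA is complete (every state has a transition on every symbol), so the complement
is recognized by the same DFA with accepting and non-accepting states swapped.
Original accept states: {q0}
Complement accept states = All states - Original accept states
= {q0, q1} - {q0}
= {q1}
Complement language: strings with an ODD number of 0s

Final answer: {q1}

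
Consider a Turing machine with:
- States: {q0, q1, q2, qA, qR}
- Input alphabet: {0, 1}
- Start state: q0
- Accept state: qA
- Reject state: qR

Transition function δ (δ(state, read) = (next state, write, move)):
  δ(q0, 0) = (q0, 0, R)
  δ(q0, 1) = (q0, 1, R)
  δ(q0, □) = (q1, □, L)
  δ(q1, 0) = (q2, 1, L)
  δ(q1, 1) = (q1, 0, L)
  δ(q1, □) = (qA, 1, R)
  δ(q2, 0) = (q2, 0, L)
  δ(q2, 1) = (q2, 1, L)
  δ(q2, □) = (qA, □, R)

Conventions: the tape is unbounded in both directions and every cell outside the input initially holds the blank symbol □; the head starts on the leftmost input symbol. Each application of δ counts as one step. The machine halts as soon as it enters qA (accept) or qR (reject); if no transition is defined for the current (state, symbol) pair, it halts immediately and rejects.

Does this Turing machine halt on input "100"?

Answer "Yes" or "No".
Step 0: [q0]100 (head at position 0)
Step 1: δ(q0, 1) = (q0, 1, R)  ⊢  1[q0]00 (head at position 1)
Step 2: δ(q0, 0) = (q0, 0, R)  ⊢  10[q0]0 (head at position 2)
Step 3: δ(q0, 0) = (q0, 0, R)  ⊢  100[q0]□ (head at position 3)
Step 4: δ(q0, □) = (q1, □, L)  ⊢  10[q1]0□ (head at position 2)
Step 5: δ(q1, 0) = (q2, 1, L)  ⊢  1[q2]01□ (head at position 1)
Step 6: δ(q2, 0) = (q2, 0, L)  ⊢  [q2]101□ (head at position 0)
Step 7: δ(q2, 1) = (q2, 1, L)  ⊢  [q2]□101□ (head at position -1)
Step 8: δ(q2, □) = (qA, □, R)  ⊢  □[qA]101□ (head at position 0)
The machine is in qA, so it halts and accepts.
It halts after 8 steps.

Final answer: Yes - halts after 8 steps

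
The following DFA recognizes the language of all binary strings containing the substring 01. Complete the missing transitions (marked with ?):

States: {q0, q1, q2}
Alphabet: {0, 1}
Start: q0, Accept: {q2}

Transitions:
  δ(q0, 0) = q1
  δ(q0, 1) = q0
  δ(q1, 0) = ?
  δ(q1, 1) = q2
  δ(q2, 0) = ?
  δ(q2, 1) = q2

What each state remembers (consistent with the given transitions and accept states):
  q0: 01 not seen yet and the last symbol was not 0
  q1: 01 not seen yet and the last symbol was 0
  q2: the substring 01 has already been seen
Filling in the missing entries:
  δ(q1, 0): in q1 (01 not seen yet and the last symbol was 0), after reading 0 we have: 01 not seen yet and the last symbol was 0 → q1
  δ(q2, 0): in q2 (the substring 01 has already been seen), after reading 0 we have: the substring 01 has already been seen → q2

Final answer: δ(q1, 0) = q1; δ(q2, 0) = q2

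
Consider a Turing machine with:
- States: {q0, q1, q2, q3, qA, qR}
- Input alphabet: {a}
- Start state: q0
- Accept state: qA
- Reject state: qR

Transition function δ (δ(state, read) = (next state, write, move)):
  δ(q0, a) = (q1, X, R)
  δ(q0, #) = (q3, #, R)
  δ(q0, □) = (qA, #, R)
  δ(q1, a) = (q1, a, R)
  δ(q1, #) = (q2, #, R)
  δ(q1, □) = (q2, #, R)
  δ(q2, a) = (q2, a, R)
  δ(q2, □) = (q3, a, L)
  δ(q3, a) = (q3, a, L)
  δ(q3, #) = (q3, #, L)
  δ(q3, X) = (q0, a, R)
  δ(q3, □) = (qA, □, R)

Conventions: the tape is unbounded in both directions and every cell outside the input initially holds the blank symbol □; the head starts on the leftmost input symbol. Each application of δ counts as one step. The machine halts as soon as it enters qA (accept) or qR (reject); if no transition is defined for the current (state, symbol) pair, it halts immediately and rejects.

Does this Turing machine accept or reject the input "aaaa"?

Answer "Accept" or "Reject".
Trace (configuration after each step, as tape_left[state]tape_right with head position):
Step 0: [q0]aaaa (head at position 0)
Step 1: X[q1]aaa (head 1)
Step 2: Xa[q1]aa (head 2)
Step 3: Xaa[q1]a (head 3)
Step 4: Xaaa[q1]□ (head 4)
Step 5: Xaaa#[q2]□ (head 5)
Step 6: Xaaa[q3]#a (head 4)
Step 7: Xaa[q3]a#a (head 3)
Step 8: Xa[q3]aa#a (head 2)
Step 9: X[q3]aaa#a (head 1)
Step 10: [q3]Xaaa#a (head 0)
Step 11: a[q0]aaa#a (head 1)
Step 12: aX[q1]aa#a (head 2)
Step 13: aXa[q1]a#a (head 3)
Step 14: aXaa[q1]#a (head 4)
Step 15: aXaa#[q2]a (head 5)
Step 16: aXaa#a[q2]□ (head 6)
Step 17: aXaa#[q3]aa (head 5)
Step 18: aXaa[q3]#aa (head 4)
Step 19: aXa[q3]a#aa (head 3)
Step 20: aX[q3]aa#aa (head 2)
Step 21: a[q3]Xaa#aa (head 1)
Step 22: aa[q0]aa#aa (head 2)
Step 23: aaX[q1]a#aa (head 3)
Step 24: aaXa[q1]#aa (head 4)
Step 25: aaXa#[q2]aa (head 5)
Step 26: aaXa#a[q2]a (head 6)
Step 27: aaXa#aa[q2]□ (head 7)
Step 28: aaXa#a[q3]aa (head 6)
Step 29: aaXa#[q3]aaa (head 5)
Step 30: aaXa[q3]#aaa (head 4)
Step 31: aaX[q3]a#aaa (head 3)
Step 32: aa[q3]Xa#aaa (head 2)
Step 33: aaa[q0]a#aaa (head 3)
Step 34: aaaX[q1]#aaa (head 4)
Step 35: aaaX#[q2]aaa (head 5)
Step 36: aaaX#a[q2]aa (head 6)
Step 37: aaaX#aa[q2]a (head 7)
Step 38: aaaX#aaa[q2]□ (head 8)
Step 39: aaaX#aa[q3]aa (head 7)
Step 40: aaaX#a[q3]aaa (head 6)
Step 41: aaaX#[q3]aaaa (head 5)
Step 42: aaaX[q3]#aaaa (head 4)
Step 43: aaa[q3]X#aaaa (head 3)
Step 44: aaaa[q0]#aaaa (head 4)
Step 45: aaaa#[q3]aaaa (head 5)
Step 46: aaaa[q3]#aaaa (head 4)
Step 47: aaa[q3]a#aaaa (head 3)
Step 48: aa[q3]aa#aaaa (head 2)
Step 49: a[q3]aaa#aaaa (head 1)
Step 50: [q3]aaaa#aaaa (head 0)
Step 51: [q3]□aaaa#aaaa (head -1)
Step 52: □[qA]aaaa#aaaa (head 0)
The machine is in qA, so it halts and accepts.

Final answer: Accept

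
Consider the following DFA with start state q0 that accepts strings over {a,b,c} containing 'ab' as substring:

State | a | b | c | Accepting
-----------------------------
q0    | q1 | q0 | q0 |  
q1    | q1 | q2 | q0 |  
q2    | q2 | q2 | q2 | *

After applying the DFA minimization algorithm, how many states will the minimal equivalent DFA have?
All 3 states are reachable from q0, so none can be removed as unreachable.
Table-filling: first mark every (accepting, non-accepting) pair as distinguishable (accepting: {q2}; non-accepting: {q0, q1}).
Round 1: (q0, q1) on 'b' go to q0 and q2, already distinguishable → mark.
Every pair of states is distinguishable, so the DFA is already minimal.
Equivalence classes: {q0}, {q1}, {q2} → 3 states.

Final answer: 3 states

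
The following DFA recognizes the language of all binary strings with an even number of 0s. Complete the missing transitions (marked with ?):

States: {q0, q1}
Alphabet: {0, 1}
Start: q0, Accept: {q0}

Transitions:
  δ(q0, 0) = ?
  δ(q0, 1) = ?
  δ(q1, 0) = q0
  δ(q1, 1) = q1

What each state remembers (consistent with the given transitions and accept states):
  q0: an even number of 0s has been read so far
  q1: an odd number of 0s has been read so far
Filling in the missing entries:
  δ(q0, 0): in q0 (an even number of 0s has been read so far), after reading 0 we have: an odd number of 0s has been read so far → q1
  δ(q0, 1): in q0 (an even number of 0s has been read so far), after reading 1 we have: an even number of 0s has been read so far → q0

Final answer: δ(q0, 0) = q1; δ(q0, 1) = q0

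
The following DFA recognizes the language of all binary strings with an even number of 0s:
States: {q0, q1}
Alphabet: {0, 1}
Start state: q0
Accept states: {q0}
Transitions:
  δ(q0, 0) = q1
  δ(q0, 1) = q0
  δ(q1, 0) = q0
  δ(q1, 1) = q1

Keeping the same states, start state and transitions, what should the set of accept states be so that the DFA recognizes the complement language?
The DFA is complete (every state has a transition on every symbol), so the complement
is recognized by the same DFA with accepting and non-accepting states swapped.
Original accept states: {q0}
Complement accept states = All states - Original accept states
= {q0, q1} - {q0}
= {q1}
Complement language: strings with an ODD number of 0s

Final answer: {q1}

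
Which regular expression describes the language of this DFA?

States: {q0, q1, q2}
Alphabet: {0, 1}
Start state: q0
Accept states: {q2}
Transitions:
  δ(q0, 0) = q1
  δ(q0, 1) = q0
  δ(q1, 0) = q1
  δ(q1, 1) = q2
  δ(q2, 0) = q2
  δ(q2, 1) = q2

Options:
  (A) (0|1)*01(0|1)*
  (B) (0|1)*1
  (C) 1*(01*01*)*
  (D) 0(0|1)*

Testing sample strings against the DFA:
  '011' -> accepted
  '0101' -> accepted
  '1000' -> rejected
  '01' -> accepted
Checking each option for a counterexample:
  (A) (0|1)*01(0|1)*: agrees with the DFA on all strings of length ≤ 4
  (B) (0|1)*1: '1' is rejected by the DFA but matches the regex → eliminated
  (C) 1*(01*01*)*: ε is rejected by the DFA but matches the regex → eliminated
  (D) 0(0|1)*: '0' is rejected by the DFA but matches the regex → eliminated
Only (A) (0|1)*01(0|1)* is consistent with the DFA.

Final answer: (A) (0|1)*01(0|1)*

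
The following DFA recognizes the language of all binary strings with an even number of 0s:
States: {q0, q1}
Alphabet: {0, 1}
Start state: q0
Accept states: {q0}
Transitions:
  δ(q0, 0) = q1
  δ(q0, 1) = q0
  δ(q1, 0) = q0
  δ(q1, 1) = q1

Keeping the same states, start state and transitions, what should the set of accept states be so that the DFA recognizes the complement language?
The DFA is complete (every state has a transition on every symbol), so the complement
is recognized by the same DFA with accepting and non-accepting states swapped.
Original accept states: {q0}
Complement accept states = All states - Original accept states
= {q0, q1} - {q0}
= {q1}
Complement language: strings with an ODD number of 0s

Final answer: {q1}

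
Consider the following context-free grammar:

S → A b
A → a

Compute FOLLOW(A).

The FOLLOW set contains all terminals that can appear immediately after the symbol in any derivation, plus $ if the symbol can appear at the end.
A occurs only in S → A b, where it is immediately followed by the terminal b. So FOLLOW(A) = {b}.

Final answer: {b}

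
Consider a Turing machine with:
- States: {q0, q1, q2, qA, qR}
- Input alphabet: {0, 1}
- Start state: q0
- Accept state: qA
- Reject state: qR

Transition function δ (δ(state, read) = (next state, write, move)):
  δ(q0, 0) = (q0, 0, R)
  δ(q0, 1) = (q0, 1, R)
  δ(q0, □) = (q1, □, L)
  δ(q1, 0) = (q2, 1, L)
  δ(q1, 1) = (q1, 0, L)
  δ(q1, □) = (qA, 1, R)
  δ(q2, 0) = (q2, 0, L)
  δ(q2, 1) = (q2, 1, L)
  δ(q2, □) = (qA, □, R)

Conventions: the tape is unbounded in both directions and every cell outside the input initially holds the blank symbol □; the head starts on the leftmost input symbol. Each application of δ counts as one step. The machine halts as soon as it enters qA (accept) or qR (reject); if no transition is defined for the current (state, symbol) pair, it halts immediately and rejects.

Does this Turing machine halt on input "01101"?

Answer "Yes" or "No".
Step 0: [q0]01101 (head at position 0)
Step 1: δ(q0, 0) = (q0, 0, R)  ⊢  0[q0]1101 (head at position 1)
Step 2: δ(q0, 1) = (q0, 1, R)  ⊢  01[q0]101 (head at position 2)
Step 3: δ(q0, 1) = (q0, 1, R)  ⊢  011[q0]01 (head at position 3)
Step 4: δ(q0, 0) = (q0, 0, R)  ⊢  0110[q0]1 (head at position 4)
Step 5: δ(q0, 1) = (q0, 1, R)  ⊢  01101[q0]□ (head at position 5)
Step 6: δ(q0, □) = (q1, □, L)  ⊢  0110[q1]1□ (head at position 4)
Step 7: δ(q1, 1) = (q1, 0, L)  ⊢  011[q1]00□ (head at position 3)
Step 8: δ(q1, 0) = (q2, 1, L)  ⊢  01[q2]110□ (head at position 2)
Step 9: δ(q2, 1) = (q2, 1, L)  ⊢  0[q2]1110□ (head at position 1)
Step 10: δ(q2, 1) = (q2, 1, L)  ⊢  [q2]01110□ (head at position 0)
Step 11: δ(q2, 0) = (q2, 0, L)  ⊢  [q2]□01110□ (head at position -1)
Step 12: δ(q2, □) = (qA, □, R)  ⊢  □[qA]01110□ (head at position 0)
The machine is in qA, so it halts and accepts.
It halts after 12 steps.

Final answer: Yes - halts after 12 steps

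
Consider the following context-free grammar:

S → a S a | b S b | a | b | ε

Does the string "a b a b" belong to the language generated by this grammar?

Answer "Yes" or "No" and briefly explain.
Every production places the same symbol at both ends (or yields a single symbol / ε), so every derived string is a palindrome. a b a b reversed is b a b a ≠ a b a b, so it is not a palindrome and cannot be derived (already the first step fails: the string starts with a but ends with b, so neither S → a S a nor S → b S b fits).

Final answer: No - no valid derivation exists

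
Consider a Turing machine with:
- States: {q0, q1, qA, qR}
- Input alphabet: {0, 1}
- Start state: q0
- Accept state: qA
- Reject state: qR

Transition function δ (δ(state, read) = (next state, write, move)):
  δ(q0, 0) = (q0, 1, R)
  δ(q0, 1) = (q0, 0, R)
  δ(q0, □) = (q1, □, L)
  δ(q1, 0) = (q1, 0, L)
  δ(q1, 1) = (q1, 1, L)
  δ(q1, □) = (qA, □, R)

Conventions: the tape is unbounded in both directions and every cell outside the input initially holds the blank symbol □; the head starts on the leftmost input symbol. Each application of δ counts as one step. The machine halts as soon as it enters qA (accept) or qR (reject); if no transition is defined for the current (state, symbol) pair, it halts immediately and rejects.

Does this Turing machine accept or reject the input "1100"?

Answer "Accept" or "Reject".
Step 0: [q0]1100 (head at position 0)
Step 1: δ(q0, 1) = (q0, 0, R)  ⊢  0[q0]100 (head at position 1)
Step 2: δ(q0, 1) = (q0, 0, R)  ⊢  00[q0]00 (head at position 2)
Step 3: δ(q0, 0) = (q0, 1, R)  ⊢  001[q0]0 (head at position 3)
Step 4: δ(q0, 0) = (q0, 1, R)  ⊢  0011[q0]□ (head at position 4)
Step 5: δ(q0, □) = (q1, □, L)  ⊢  001[q1]1□ (head at position 3)
Step 6: δ(q1, 1) = (q1, 1, L)  ⊢  00[q1]11□ (head at position 2)
Step 7: δ(q1, 1) = (q1, 1, L)  ⊢  0[q1]011□ (head at position 1)
Step 8: δ(q1, 0) = (q1, 0, L)  ⊢  [q1]0011□ (head at position 0)
Step 9: δ(q1, 0) = (q1, 0, L)  ⊢  [q1]□0011□ (head at position -1)
Step 10: δ(q1, □) = (qA, □, R)  ⊢  □[qA]0011□ (head at position 0)
The machine is in qA, so it halts and accepts.

Final answer: Accept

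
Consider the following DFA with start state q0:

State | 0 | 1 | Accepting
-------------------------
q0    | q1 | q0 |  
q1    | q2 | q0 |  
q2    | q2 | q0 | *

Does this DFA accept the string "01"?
Start in q0.
Read '0': q0 → q1
Read '1': q1 → q0
Final state q0 is not accepting, so the string is rejected.

Final answer: No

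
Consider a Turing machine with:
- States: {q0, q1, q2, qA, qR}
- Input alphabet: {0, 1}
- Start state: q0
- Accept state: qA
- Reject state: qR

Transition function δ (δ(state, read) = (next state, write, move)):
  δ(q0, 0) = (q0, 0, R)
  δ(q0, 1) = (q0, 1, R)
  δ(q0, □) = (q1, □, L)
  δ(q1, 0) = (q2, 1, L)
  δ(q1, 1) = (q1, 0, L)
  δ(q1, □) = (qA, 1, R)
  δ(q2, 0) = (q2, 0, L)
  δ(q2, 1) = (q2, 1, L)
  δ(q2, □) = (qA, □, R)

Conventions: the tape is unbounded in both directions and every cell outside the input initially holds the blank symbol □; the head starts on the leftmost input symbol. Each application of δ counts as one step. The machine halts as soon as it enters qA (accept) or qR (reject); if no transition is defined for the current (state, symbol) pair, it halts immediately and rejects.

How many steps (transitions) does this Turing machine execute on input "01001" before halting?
Step 0: [q0]01001 (head at position 0)
Step 1: δ(q0, 0) = (q0, 0, R)  ⊢  0[q0]1001 (head at position 1)
Step 2: δ(q0, 1) = (q0, 1, R)  ⊢  01[q0]001 (head at position 2)
Step 3: δ(q0, 0) = (q0, 0, R)  ⊢  010[q0]01 (head at position 3)
Step 4: δ(q0, 0) = (q0, 0, R)  ⊢  0100[q0]1 (head at position 4)
Step 5: δ(q0, 1) = (q0, 1, R)  ⊢  01001[q0]□ (head at position 5)
Step 6: δ(q0, □) = (q1, □, L)  ⊢  0100[q1]1□ (head at position 4)
Step 7: δ(q1, 1) = (q1, 0, L)  ⊢  010[q1]00□ (head at position 3)
Step 8: δ(q1, 0) = (q2, 1, L)  ⊢  01[q2]010□ (head at position 2)
Step 9: δ(q2, 0) = (q2, 0, L)  ⊢  0[q2]1010□ (head at position 1)
Step 10: δ(q2, 1) = (q2, 1, L)  ⊢  [q2]01010□ (head at position 0)
Step 11: δ(q2, 0) = (q2, 0, L)  ⊢  [q2]□01010□ (head at position -1)
Step 12: δ(q2, □) = (qA, □, R)  ⊢  □[qA]01010□ (head at position 0)
The machine is in qA, so it halts and accepts.
Number of transitions executed: 12.

Final answer: 12 steps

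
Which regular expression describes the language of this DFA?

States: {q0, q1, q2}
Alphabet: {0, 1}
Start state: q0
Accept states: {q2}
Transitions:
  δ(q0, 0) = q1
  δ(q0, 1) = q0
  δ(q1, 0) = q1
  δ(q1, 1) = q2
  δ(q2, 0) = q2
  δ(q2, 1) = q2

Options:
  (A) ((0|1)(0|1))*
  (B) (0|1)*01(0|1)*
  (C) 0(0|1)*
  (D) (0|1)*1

Testing sample strings against the DFA:
  '011' -> accepted
  '010' -> accepted
  '11010' -> accepted
  '0000' -> rejected
Checking each option for a counterexample:
  (A) ((0|1)(0|1))*: ε is rejected by the DFA but matches the regex → eliminated
  (B) (0|1)*01(0|1)*: agrees with the DFA on all strings of length ≤ 4
  (C) 0(0|1)*: '0' is rejected by the DFA but matches the regex → eliminated
  (D) (0|1)*1: '1' is rejected by the DFA but matches the regex → eliminated
Only (B) (0|1)*01(0|1)* is consistent with the DFA.

Final answer: (B) (0|1)*01(0|1)*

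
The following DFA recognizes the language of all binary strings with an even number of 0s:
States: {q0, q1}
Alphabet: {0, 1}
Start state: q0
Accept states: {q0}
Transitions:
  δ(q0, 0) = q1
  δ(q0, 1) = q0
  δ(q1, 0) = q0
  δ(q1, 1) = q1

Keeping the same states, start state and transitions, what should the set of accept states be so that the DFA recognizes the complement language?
The DFA is complete (every state has a transition on every symbol), so the complement
is recognized by the same DFA with accepting and non-accepting states swapped.
Original accept states: {q0}
Complement accept states = All states - Original accept states
= {q0, q1} - {q0}
= {q1}
Complement language: strings with an ODD number of 0s

Final answer: {q1}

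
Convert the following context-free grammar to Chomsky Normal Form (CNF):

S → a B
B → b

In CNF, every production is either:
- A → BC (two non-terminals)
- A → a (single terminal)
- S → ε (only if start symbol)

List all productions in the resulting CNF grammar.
The grammar has no ε-productions or unit productions to eliminate.
S → a B has terminal a in a right-hand side of length ≥ 2: introduce T_a → a and use T_a in place of a.
B → b is already in CNF (single terminal) – keep it.
S → a B becomes S → T_a B.
Resulting CNF grammar (3 productions): T_a → a; B → b; S → T_a B

Final answer: T_a → a; B → b; S → T_a B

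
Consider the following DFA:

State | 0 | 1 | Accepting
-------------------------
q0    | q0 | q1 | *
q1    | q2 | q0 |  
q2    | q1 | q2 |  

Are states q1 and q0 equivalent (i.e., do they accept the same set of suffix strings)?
Try the suffix ε (the empty string).
From q1: q1 — not accepting.
From q0: q0 — accepting.
The two states disagree on this suffix, so they are not equivalent.

Final answer: No. Distinguishing string: ε (the empty string) - accepted from q0 but not from q1.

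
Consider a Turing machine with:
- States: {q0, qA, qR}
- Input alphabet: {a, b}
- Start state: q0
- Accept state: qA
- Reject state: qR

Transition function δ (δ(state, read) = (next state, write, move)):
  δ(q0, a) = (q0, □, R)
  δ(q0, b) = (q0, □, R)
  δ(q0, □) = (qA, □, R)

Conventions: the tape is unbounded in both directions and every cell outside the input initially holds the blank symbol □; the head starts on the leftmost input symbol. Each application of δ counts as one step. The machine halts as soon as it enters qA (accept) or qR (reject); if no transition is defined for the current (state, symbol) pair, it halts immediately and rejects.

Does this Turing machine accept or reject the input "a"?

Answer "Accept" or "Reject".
Step 0: [q0]a (head at position 0)
Step 1: δ(q0, a) = (q0, □, R)  ⊢  □[q0]□ (head at position 1)
Step 2: δ(q0, □) = (qA, □, R)  ⊢  □□[qA]□ (head at position 2)
The machine is in qA, so it halts and accepts.

Final answer: Accept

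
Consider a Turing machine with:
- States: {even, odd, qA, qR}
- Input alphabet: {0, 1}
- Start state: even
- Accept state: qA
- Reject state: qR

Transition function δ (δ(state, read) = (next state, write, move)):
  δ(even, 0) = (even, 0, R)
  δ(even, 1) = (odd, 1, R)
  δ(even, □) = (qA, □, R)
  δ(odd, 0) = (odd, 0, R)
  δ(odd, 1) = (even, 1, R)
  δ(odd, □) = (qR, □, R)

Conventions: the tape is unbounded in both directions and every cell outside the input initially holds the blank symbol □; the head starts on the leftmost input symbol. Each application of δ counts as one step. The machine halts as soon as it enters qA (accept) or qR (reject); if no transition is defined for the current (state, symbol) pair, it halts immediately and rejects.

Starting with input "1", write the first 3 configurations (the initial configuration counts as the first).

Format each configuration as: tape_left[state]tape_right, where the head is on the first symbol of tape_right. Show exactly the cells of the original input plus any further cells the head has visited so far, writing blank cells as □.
Step 0: [even]1 (head at position 0)
Step 1: δ(even, 1) = (odd, 1, R)  ⊢  1[odd]□ (head at position 1)
Step 2: δ(odd, □) = (qR, □, R)  ⊢  1□[qR]□ (head at position 2)

Final answer: [even]1 ⊢ 1[odd]□ ⊢ 1□[qR]□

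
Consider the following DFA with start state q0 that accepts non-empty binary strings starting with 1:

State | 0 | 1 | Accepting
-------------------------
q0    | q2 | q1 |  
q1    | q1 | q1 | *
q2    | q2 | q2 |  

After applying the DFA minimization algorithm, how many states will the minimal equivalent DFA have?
All 3 states are reachable from q0, so none can be removed as unreachable.
Table-filling: first mark every (accepting, non-accepting) pair as distinguishable (accepting: {q1}; non-accepting: {q0, q2}).
Round 1: (q0, q2) on '1' go to q1 and q2, already distinguishable → mark.
Every pair of states is distinguishable, so the DFA is already minimal.
Equivalence classes: {q0}, {q1}, {q2} → 3 states.

Final answer: 3 states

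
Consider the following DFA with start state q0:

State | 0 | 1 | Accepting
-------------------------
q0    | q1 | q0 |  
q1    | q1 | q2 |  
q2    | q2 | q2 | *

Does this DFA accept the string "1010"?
Start in q0.
Read '1': q0 → q0
Read '0': q0 → q1
Read '1': q1 → q2
Read '0': q2 → q2
Final state q2 is accepting, so the string is accepted.

Final answer: Yes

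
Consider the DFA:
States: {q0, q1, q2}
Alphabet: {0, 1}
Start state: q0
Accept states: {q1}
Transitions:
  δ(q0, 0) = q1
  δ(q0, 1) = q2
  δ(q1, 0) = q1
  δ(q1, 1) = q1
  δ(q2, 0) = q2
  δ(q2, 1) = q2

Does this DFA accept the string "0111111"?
Processing string "0111111":
  q0 --0--> q1
  q1 --1--> q1
  q1 --1--> q1
  q1 --1--> q1
  q1 --1--> q1
  q1 --1--> q1
  q1 --1--> q1
Final state: q1
Accept states: {q1}
q1 is an accept state, so the string is accepted.

Final answer: Yes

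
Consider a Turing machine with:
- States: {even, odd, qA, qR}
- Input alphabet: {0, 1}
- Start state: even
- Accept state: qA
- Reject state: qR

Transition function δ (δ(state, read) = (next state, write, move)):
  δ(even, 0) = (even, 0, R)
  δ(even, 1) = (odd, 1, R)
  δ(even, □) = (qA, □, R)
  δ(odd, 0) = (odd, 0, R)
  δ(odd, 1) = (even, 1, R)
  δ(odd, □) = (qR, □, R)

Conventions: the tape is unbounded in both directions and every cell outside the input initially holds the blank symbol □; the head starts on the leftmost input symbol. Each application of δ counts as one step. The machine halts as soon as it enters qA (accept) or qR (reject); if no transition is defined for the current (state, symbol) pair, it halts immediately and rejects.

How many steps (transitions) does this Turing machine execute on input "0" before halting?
Step 0: [even]0 (head at position 0)
Step 1: δ(even, 0) = (even, 0, R)  ⊢  0[even]□ (head at position 1)
Step 2: δ(even, □) = (qA, □, R)  ⊢  0□[qA]□ (head at position 2)
The machine is in qA, so it halts and accepts.
Number of transitions executed: 2.

Final answer: 2 steps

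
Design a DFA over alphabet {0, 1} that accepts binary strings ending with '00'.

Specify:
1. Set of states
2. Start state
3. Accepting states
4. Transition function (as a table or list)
One valid DFA (any DFA recognizing the same language is acceptable):
States: {q0, q1, q2}
Start: q0
Accepting: {q2}
Transitions (accepting states marked with *):
State | 0 | 1 | Accepting
-------------------------
q0    | q1 | q0 |  
q1    | q2 | q0 |  
q2    | q2 | q0 | *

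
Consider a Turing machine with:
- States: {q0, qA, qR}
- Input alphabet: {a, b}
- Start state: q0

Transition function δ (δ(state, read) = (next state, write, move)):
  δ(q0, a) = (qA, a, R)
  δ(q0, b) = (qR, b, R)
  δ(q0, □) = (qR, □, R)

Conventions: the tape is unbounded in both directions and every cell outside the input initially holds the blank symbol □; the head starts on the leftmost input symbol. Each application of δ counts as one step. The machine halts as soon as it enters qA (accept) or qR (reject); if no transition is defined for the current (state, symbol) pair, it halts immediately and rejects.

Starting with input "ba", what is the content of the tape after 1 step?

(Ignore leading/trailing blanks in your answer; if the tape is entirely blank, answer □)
Step 0: [q0]ba (head at position 0)
Step 1: δ(q0, b) = (qR, b, R)  ⊢  b[qR]a (head at position 1)
Tape after 1 step (ignoring surrounding blanks): ba

Final answer: Tape: ba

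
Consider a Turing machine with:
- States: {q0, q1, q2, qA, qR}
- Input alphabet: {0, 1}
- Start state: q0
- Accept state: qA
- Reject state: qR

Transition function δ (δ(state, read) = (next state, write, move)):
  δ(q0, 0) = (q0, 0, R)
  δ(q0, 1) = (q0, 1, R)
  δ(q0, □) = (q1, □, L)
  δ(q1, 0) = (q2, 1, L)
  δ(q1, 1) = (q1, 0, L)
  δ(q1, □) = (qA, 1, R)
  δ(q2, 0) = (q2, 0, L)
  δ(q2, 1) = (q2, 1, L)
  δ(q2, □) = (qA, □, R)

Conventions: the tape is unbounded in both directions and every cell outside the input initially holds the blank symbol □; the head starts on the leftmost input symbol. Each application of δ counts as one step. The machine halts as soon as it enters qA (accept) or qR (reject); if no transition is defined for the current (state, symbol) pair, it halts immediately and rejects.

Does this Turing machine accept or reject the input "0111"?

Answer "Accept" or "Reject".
Step 0: [q0]0111 (head at position 0)
Step 1: δ(q0, 0) = (q0, 0, R)  ⊢  0[q0]111 (head at position 1)
Step 2: δ(q0, 1) = (q0, 1, R)  ⊢  01[q0]11 (head at position 2)
Step 3: δ(q0, 1) = (q0, 1, R)  ⊢  011[q0]1 (head at position 3)
Step 4: δ(q0, 1) = (q0, 1, R)  ⊢  0111[q0]□ (head at position 4)
Step 5: δ(q0, □) = (q1, □, L)  ⊢  011[q1]1□ (head at position 3)
Step 6: δ(q1, 1) = (q1, 0, L)  ⊢  01[q1]10□ (head at position 2)
Step 7: δ(q1, 1) = (q1, 0, L)  ⊢  0[q1]100□ (head at position 1)
Step 8: δ(q1, 1) = (q1, 0, L)  ⊢  [q1]0000□ (head at position 0)
Step 9: δ(q1, 0) = (q2, 1, L)  ⊢  [q2]□1000□ (head at position -1)
Step 10: δ(q2, □) = (qA, □, R)  ⊢  □[qA]1000□ (head at position 0)
The machine is in qA, so it halts and accepts.

Final answer: Accept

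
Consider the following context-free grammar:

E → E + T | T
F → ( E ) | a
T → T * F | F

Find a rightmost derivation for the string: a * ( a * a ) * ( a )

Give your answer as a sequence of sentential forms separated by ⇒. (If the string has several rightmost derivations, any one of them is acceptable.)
Start with E.
Step 1: the rightmost non-terminal is E; apply E → T:  T
Step 2: the rightmost non-terminal is T; apply T → T * F:  T * F
Step 3: the rightmost non-terminal is F; apply F → ( E ):  T * ( E )
Step 4: the rightmost non-terminal is E; apply E → T:  T * ( T )
Step 5: the rightmost non-terminal is T; apply T → F:  T * ( F )
Step 6: the rightmost non-terminal is F; apply F → a:  T * ( a )
Step 7: the rightmost non-terminal is T; apply T → T * F:  T * F * ( a )
Step 8: the rightmost non-terminal is F; apply F → ( E ):  T * ( E ) * ( a )
Step 9: the rightmost non-terminal is E; apply E → T:  T * ( T ) * ( a )
Step 10: the rightmost non-terminal is T; apply T → T * F:  T * ( T * F ) * ( a )
Step 11: the rightmost non-terminal is F; apply F → a:  T * ( T * a ) * ( a )
Step 12: the rightmost non-terminal is T; apply T → F:  T * ( F * a ) * ( a )
Step 13: the rightmost non-terminal is F; apply F → a:  T * ( a * a ) * ( a )
Step 14: the rightmost non-terminal is T; apply T → F:  F * ( a * a ) * ( a )
Step 15: the rightmost non-terminal is F; apply F → a:  a * ( a * a ) * ( a )

Final answer: E ⇒ T ⇒ T * F ⇒ T * ( E ) ⇒ T * ( T ) ⇒ T * ( F ) ⇒ T * ( a ) ⇒ T * F * ( a ) ⇒ T * ( E ) * ( a ) ⇒ T * ( T ) * ( a ) ⇒ T * ( T * F ) * ( a ) ⇒ T * ( T * a ) * ( a ) ⇒ T * ( F * a ) * ( a ) ⇒ T * ( a * a ) * ( a ) ⇒ F * ( a * a ) * ( a ) ⇒ a * ( a * a ) * ( a )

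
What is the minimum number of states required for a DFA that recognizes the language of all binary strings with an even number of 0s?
Language: binary strings with an even number of 0s
Lower bound (Myhill–Nerode): the prefixes ε, 0 are pairwise distinguishable:
  ε vs 0: suffix ε distinguishes them (ε has zero 0s (accepted), 0 has one 0 (rejected))
So any DFA needs at least 2 states.
Upper bound: a DFA with 2 states exists (one state per class above).
Minimum states: 2

Final answer: 2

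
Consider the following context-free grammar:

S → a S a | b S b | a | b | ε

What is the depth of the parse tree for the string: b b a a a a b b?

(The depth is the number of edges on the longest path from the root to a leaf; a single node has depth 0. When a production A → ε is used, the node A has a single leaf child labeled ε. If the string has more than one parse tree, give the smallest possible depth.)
The string has even length 8, so its (unique) parse tree peels off matching outer symbols: S → b S b, S → b S b, S → a S a, S → a S a, and finally S → ε for the empty middle.
The S nodes are at depths 0..4; the ε leaf under the innermost S is at depth 5 (terminal leaves are at depths 1..4).
Depth = 5.

Final answer: 5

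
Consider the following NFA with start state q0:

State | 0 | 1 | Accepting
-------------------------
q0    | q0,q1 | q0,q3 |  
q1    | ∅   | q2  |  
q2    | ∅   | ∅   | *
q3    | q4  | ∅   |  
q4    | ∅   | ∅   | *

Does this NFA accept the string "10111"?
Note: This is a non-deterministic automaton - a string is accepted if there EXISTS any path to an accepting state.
Track the set of states the NFA could be in: start {q0}
Read '1': {q0} → {q0, q3}
Read '0': {q0, q3} → {q0, q1, q4}
Read '1': {q0, q1, q4} → {q0, q2, q3}
Read '1': {q0, q2, q3} → {q0, q3}
Read '1': {q0, q3} → {q0, q3}
Final set {q0, q3} contains no accepting state → rejected.

Final answer: No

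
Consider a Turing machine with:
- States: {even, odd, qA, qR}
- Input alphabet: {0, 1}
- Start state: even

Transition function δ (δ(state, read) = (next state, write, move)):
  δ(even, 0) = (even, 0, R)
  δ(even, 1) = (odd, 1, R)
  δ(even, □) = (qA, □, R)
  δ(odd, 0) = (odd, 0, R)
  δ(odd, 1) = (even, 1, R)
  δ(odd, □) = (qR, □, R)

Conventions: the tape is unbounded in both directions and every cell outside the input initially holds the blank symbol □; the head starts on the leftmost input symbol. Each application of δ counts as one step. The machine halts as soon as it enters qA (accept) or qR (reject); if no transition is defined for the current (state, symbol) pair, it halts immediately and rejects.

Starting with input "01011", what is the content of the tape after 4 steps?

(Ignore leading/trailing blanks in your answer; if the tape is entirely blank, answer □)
Step 0: [even]01011 (head at position 0)
Step 1: δ(even, 0) = (even, 0, R)  ⊢  0[even]1011 (head at position 1)
Step 2: δ(even, 1) = (odd, 1, R)  ⊢  01[odd]011 (head at position 2)
Step 3: δ(odd, 0) = (odd, 0, R)  ⊢  010[odd]11 (head at position 3)
Step 4: δ(odd, 1) = (even, 1, R)  ⊢  0101[even]1 (head at position 4)
Tape after 4 steps (ignoring surrounding blanks): 01011

Final answer: Tape: 01011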